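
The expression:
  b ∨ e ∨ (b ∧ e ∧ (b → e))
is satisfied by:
  {b: True, e: True}
  {b: True, e: False}
  {e: True, b: False}


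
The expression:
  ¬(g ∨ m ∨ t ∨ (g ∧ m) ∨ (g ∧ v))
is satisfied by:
  {g: False, t: False, m: False}


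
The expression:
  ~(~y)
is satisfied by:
  {y: True}


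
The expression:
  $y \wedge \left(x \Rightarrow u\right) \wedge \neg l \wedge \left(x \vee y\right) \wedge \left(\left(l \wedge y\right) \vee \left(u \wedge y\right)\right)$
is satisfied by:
  {u: True, y: True, l: False}


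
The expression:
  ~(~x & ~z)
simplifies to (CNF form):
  x | z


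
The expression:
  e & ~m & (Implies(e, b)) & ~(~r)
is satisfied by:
  {e: True, b: True, r: True, m: False}


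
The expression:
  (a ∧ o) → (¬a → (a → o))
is always true.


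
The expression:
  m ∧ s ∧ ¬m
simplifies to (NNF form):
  False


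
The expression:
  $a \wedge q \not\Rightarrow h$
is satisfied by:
  {a: True, q: True, h: False}


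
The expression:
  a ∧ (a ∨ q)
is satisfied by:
  {a: True}


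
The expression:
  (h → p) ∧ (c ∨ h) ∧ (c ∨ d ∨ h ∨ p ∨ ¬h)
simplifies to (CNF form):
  (c ∨ h) ∧ (c ∨ p) ∧ (h ∨ ¬h) ∧ (p ∨ ¬h)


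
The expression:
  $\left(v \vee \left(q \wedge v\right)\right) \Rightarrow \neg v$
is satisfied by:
  {v: False}


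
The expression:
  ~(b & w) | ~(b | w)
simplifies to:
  ~b | ~w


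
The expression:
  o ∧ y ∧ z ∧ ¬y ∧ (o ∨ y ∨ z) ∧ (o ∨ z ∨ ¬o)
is never true.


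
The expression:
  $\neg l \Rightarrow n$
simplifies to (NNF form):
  $l \vee n$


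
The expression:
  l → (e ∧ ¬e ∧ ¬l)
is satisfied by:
  {l: False}


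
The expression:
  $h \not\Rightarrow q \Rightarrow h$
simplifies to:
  $\text{True}$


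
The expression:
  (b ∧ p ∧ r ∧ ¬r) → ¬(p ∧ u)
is always true.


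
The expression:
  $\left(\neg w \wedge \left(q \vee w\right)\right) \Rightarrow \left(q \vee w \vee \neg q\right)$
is always true.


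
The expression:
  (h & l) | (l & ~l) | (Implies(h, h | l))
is always true.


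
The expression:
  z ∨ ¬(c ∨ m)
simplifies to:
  z ∨ (¬c ∧ ¬m)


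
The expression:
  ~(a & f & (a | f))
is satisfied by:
  {a: False, f: False}
  {f: True, a: False}
  {a: True, f: False}


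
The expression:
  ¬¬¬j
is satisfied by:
  {j: False}


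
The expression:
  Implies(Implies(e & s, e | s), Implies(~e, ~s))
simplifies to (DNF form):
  e | ~s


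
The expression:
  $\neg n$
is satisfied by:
  {n: False}


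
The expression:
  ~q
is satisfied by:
  {q: False}


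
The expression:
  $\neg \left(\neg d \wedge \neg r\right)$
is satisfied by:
  {r: True, d: True}
  {r: True, d: False}
  {d: True, r: False}


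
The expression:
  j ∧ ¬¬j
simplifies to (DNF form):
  j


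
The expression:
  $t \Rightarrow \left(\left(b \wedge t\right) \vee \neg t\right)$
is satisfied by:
  {b: True, t: False}
  {t: False, b: False}
  {t: True, b: True}


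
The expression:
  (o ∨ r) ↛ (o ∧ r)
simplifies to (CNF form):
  (o ∨ r) ∧ (o ∨ ¬o) ∧ (r ∨ ¬r) ∧ (¬o ∨ ¬r)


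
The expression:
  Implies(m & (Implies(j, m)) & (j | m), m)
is always true.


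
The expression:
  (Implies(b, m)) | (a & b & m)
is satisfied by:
  {m: True, b: False}
  {b: False, m: False}
  {b: True, m: True}


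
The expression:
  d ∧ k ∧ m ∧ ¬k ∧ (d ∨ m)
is never true.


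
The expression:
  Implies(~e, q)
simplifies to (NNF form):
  e | q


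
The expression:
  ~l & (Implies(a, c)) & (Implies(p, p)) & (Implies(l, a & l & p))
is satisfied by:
  {c: True, l: False, a: False}
  {c: False, l: False, a: False}
  {a: True, c: True, l: False}


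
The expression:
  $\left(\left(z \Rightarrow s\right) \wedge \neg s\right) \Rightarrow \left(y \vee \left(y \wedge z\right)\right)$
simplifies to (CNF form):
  $s \vee y \vee z$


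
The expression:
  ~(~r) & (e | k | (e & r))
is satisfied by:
  {r: True, k: True, e: True}
  {r: True, k: True, e: False}
  {r: True, e: True, k: False}


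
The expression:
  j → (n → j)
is always true.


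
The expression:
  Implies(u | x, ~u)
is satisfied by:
  {u: False}


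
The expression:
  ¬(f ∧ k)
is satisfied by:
  {k: False, f: False}
  {f: True, k: False}
  {k: True, f: False}


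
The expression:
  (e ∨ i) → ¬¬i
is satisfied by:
  {i: True, e: False}
  {e: False, i: False}
  {e: True, i: True}


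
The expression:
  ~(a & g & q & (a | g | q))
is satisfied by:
  {g: False, q: False, a: False}
  {a: True, g: False, q: False}
  {q: True, g: False, a: False}
  {a: True, q: True, g: False}
  {g: True, a: False, q: False}
  {a: True, g: True, q: False}
  {q: True, g: True, a: False}


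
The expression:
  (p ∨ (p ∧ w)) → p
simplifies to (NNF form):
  True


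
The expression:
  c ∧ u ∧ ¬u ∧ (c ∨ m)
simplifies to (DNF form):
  False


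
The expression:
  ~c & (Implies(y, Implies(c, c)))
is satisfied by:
  {c: False}


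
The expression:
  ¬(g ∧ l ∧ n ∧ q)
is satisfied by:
  {l: False, q: False, n: False, g: False}
  {g: True, l: False, q: False, n: False}
  {n: True, l: False, q: False, g: False}
  {g: True, n: True, l: False, q: False}
  {q: True, g: False, l: False, n: False}
  {g: True, q: True, l: False, n: False}
  {n: True, q: True, g: False, l: False}
  {g: True, n: True, q: True, l: False}
  {l: True, n: False, q: False, g: False}
  {g: True, l: True, n: False, q: False}
  {n: True, l: True, g: False, q: False}
  {g: True, n: True, l: True, q: False}
  {q: True, l: True, n: False, g: False}
  {g: True, q: True, l: True, n: False}
  {n: True, q: True, l: True, g: False}


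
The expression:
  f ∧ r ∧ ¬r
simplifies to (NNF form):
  False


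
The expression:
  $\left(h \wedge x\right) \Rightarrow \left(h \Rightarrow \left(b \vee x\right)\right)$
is always true.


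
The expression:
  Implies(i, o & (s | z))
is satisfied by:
  {z: True, o: True, s: True, i: False}
  {z: True, o: True, s: False, i: False}
  {o: True, s: True, z: False, i: False}
  {o: True, z: False, s: False, i: False}
  {z: True, s: True, o: False, i: False}
  {z: True, s: False, o: False, i: False}
  {s: True, z: False, o: False, i: False}
  {s: False, z: False, o: False, i: False}
  {i: True, z: True, o: True, s: True}
  {i: True, z: True, o: True, s: False}
  {i: True, o: True, s: True, z: False}


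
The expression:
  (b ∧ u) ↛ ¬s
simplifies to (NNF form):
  b ∧ s ∧ u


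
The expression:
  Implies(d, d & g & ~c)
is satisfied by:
  {g: True, d: False, c: False}
  {g: False, d: False, c: False}
  {c: True, g: True, d: False}
  {c: True, g: False, d: False}
  {d: True, g: True, c: False}


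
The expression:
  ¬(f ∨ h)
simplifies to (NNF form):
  ¬f ∧ ¬h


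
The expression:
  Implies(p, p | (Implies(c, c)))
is always true.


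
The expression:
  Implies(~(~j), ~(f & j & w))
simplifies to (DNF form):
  ~f | ~j | ~w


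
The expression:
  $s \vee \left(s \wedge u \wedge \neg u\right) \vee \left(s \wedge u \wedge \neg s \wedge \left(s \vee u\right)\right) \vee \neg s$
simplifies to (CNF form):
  $\text{True}$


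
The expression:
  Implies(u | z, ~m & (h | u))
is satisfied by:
  {h: True, m: False, u: False, z: False}
  {z: False, m: False, h: False, u: False}
  {z: True, h: True, m: False, u: False}
  {u: True, h: True, z: False, m: False}
  {u: True, z: False, m: False, h: False}
  {u: True, z: True, h: True, m: False}
  {u: True, z: True, m: False, h: False}
  {h: True, m: True, u: False, z: False}
  {m: True, u: False, h: False, z: False}


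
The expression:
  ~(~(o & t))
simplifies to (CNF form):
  o & t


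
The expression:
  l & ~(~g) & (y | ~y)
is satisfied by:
  {g: True, l: True}


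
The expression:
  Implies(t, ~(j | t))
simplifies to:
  ~t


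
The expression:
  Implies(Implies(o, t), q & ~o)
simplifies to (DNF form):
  (o & ~t) | (q & ~o)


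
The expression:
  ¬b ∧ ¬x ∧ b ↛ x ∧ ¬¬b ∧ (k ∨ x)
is never true.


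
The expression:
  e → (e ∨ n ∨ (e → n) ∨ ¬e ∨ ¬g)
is always true.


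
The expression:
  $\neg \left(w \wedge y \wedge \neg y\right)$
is always true.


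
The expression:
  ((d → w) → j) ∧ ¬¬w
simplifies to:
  j ∧ w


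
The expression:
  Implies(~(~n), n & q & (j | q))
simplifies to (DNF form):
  q | ~n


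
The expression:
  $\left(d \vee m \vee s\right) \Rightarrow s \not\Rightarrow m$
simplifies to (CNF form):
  $\neg m \wedge \left(s \vee \neg d\right)$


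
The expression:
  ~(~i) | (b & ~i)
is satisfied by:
  {i: True, b: True}
  {i: True, b: False}
  {b: True, i: False}


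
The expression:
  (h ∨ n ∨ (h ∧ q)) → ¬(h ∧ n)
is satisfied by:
  {h: False, n: False}
  {n: True, h: False}
  {h: True, n: False}


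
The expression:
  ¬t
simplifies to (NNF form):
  ¬t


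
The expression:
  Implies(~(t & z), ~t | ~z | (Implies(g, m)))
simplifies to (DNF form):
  True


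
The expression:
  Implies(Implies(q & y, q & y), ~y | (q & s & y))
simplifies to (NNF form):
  ~y | (q & s)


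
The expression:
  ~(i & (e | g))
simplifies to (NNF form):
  ~i | (~e & ~g)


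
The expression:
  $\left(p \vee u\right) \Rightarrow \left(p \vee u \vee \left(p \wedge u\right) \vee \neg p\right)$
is always true.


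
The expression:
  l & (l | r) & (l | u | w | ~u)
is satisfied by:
  {l: True}


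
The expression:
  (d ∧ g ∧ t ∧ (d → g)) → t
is always true.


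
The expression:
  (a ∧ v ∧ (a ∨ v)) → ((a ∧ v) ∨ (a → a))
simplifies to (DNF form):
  True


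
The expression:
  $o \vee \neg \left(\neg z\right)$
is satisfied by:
  {o: True, z: True}
  {o: True, z: False}
  {z: True, o: False}


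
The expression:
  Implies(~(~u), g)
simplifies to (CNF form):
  g | ~u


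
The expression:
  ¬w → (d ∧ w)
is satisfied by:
  {w: True}


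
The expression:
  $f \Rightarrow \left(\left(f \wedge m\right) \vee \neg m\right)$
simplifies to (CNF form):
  $\text{True}$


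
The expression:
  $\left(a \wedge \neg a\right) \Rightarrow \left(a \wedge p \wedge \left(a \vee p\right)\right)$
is always true.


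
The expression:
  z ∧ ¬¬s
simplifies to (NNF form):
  s ∧ z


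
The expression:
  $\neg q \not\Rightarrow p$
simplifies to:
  $\neg p \wedge \neg q$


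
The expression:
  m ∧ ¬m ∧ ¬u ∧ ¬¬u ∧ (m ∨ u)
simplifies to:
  False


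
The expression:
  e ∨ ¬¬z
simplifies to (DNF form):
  e ∨ z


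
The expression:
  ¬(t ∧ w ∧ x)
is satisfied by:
  {w: False, t: False, x: False}
  {x: True, w: False, t: False}
  {t: True, w: False, x: False}
  {x: True, t: True, w: False}
  {w: True, x: False, t: False}
  {x: True, w: True, t: False}
  {t: True, w: True, x: False}


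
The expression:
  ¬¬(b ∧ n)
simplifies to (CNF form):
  b ∧ n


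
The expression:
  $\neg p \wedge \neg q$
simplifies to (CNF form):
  $\neg p \wedge \neg q$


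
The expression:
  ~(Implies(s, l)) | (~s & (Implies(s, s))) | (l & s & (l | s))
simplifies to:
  True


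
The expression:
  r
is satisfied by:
  {r: True}


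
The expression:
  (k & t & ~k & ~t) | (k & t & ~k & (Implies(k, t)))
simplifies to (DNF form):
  False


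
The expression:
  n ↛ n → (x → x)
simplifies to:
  True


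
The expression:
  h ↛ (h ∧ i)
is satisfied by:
  {h: True, i: False}


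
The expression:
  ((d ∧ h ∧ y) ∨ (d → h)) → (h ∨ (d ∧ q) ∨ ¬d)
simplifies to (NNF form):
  True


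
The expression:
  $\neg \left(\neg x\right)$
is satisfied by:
  {x: True}


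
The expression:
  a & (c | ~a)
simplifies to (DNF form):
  a & c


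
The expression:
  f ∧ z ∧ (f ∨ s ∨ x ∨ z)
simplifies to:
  f ∧ z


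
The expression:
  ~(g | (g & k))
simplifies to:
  ~g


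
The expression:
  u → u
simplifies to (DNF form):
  True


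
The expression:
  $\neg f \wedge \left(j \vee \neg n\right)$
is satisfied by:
  {j: True, f: False, n: False}
  {j: False, f: False, n: False}
  {n: True, j: True, f: False}


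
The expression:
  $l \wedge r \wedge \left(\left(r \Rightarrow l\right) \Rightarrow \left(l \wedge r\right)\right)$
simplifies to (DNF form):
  $l \wedge r$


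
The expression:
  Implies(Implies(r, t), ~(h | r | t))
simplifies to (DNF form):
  (r & ~t) | (~h & ~t)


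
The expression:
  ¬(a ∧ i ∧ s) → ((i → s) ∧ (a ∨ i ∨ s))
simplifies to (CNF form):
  (a ∨ s) ∧ (s ∨ ¬i)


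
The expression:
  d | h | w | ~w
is always true.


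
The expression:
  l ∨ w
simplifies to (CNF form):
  l ∨ w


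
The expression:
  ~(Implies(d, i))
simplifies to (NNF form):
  d & ~i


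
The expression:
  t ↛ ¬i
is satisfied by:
  {t: True, i: True}


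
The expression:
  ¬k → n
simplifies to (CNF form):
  k ∨ n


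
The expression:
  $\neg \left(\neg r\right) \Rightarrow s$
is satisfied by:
  {s: True, r: False}
  {r: False, s: False}
  {r: True, s: True}


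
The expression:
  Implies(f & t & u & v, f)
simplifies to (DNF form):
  True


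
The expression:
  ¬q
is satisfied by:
  {q: False}


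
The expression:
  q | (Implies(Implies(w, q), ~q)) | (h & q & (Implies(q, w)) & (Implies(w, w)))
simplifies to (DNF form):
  True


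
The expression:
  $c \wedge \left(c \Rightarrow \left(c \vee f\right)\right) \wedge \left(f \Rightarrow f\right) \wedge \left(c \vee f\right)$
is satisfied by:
  {c: True}


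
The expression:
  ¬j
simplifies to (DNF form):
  ¬j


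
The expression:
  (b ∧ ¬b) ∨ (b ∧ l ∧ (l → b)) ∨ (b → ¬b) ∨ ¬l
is always true.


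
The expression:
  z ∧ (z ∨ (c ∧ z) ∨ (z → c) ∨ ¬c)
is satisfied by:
  {z: True}


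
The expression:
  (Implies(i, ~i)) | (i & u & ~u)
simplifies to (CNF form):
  ~i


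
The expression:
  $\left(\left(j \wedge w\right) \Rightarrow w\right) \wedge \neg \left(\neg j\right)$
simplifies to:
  $j$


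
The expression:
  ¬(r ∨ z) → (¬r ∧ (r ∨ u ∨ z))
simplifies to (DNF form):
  r ∨ u ∨ z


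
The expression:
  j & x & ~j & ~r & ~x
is never true.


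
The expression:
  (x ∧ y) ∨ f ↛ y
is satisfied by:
  {f: True, x: True, y: False}
  {f: True, x: False, y: False}
  {y: True, f: True, x: True}
  {y: True, x: True, f: False}


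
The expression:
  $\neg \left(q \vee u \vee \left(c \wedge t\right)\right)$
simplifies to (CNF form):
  $\neg q \wedge \neg u \wedge \left(\neg c \vee \neg t\right)$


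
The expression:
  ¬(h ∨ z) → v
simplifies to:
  h ∨ v ∨ z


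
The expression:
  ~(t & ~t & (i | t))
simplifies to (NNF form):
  True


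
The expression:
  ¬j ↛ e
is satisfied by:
  {e: True, j: False}
  {j: False, e: False}
  {j: True, e: True}


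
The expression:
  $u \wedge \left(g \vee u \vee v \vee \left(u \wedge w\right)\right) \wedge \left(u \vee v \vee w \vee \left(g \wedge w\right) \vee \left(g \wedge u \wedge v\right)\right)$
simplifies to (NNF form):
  $u$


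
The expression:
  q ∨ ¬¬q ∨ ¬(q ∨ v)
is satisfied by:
  {q: True, v: False}
  {v: False, q: False}
  {v: True, q: True}


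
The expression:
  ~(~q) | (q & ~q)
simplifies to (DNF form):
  q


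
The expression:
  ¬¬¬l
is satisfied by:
  {l: False}


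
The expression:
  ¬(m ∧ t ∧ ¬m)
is always true.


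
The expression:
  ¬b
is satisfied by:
  {b: False}


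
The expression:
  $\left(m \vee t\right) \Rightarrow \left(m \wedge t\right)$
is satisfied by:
  {m: False, t: False}
  {t: True, m: True}


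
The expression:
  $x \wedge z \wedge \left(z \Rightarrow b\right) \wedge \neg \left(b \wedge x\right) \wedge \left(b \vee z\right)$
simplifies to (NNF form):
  $\text{False}$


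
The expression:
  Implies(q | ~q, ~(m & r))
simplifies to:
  ~m | ~r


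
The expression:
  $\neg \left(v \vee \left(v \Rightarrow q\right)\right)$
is never true.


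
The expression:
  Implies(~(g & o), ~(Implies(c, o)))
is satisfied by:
  {c: True, g: True, o: False}
  {c: True, g: False, o: False}
  {o: True, c: True, g: True}
  {o: True, g: True, c: False}


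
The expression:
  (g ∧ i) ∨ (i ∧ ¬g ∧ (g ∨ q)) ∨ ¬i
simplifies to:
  g ∨ q ∨ ¬i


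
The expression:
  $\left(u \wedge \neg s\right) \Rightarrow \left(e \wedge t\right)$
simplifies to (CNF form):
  $\left(e \vee s \vee \neg u\right) \wedge \left(s \vee t \vee \neg u\right)$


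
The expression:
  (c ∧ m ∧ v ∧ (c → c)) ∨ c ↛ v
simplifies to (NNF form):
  c ∧ (m ∨ ¬v)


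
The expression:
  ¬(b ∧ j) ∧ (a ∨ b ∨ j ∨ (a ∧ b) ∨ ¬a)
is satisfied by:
  {b: False, j: False}
  {j: True, b: False}
  {b: True, j: False}


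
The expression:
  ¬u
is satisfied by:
  {u: False}


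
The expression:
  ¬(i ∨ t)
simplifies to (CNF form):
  ¬i ∧ ¬t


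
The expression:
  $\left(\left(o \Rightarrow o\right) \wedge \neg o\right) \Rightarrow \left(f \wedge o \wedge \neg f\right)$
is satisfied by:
  {o: True}


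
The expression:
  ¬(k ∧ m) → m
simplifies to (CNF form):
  m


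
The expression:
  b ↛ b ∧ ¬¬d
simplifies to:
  False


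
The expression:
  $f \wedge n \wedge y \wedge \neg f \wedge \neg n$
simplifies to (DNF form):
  $\text{False}$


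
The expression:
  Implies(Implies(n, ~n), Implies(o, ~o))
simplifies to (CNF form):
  n | ~o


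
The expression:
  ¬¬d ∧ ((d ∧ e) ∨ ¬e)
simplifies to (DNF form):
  d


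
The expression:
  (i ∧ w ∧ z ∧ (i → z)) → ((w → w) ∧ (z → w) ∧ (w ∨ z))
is always true.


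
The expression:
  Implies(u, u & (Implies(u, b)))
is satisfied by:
  {b: True, u: False}
  {u: False, b: False}
  {u: True, b: True}


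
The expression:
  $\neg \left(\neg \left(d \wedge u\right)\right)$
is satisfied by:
  {u: True, d: True}


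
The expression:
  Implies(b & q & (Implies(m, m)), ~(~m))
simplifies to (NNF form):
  m | ~b | ~q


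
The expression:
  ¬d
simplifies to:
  ¬d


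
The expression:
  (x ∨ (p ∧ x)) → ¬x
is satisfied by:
  {x: False}


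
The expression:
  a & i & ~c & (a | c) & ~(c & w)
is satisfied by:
  {i: True, a: True, c: False}


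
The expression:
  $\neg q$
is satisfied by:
  {q: False}


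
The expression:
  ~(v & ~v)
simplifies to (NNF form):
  True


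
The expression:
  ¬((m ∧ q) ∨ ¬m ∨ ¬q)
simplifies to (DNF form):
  False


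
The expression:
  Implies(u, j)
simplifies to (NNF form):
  j | ~u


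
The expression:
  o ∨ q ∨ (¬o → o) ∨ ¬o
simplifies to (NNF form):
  True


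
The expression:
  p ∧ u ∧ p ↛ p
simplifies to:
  False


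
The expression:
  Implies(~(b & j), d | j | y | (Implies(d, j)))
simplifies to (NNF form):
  True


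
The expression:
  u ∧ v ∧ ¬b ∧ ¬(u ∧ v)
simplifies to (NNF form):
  False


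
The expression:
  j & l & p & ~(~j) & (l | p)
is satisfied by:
  {p: True, j: True, l: True}


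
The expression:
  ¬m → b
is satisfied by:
  {b: True, m: True}
  {b: True, m: False}
  {m: True, b: False}


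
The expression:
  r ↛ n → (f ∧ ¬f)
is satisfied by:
  {n: True, r: False}
  {r: False, n: False}
  {r: True, n: True}


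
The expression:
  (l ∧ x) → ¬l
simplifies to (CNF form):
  ¬l ∨ ¬x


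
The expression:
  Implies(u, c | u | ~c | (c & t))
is always true.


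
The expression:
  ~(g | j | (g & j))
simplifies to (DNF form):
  ~g & ~j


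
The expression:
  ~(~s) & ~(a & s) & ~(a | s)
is never true.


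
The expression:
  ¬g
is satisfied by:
  {g: False}


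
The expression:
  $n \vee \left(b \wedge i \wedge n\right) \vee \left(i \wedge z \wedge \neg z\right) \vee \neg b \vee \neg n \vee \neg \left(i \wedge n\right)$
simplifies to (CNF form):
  $\text{True}$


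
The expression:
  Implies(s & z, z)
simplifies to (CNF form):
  True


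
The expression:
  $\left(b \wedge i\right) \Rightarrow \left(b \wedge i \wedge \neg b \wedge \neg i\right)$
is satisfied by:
  {b: False, i: False}
  {i: True, b: False}
  {b: True, i: False}


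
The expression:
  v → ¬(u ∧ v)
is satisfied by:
  {u: False, v: False}
  {v: True, u: False}
  {u: True, v: False}


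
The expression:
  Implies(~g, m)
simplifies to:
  g | m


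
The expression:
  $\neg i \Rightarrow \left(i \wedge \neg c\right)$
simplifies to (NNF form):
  $i$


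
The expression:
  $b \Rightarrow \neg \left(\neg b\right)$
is always true.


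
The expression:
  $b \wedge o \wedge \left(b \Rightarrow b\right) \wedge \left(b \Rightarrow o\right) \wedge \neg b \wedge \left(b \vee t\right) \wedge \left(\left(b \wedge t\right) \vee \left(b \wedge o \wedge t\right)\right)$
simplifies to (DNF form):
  $\text{False}$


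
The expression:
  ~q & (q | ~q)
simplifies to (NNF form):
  ~q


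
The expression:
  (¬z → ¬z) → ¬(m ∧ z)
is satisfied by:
  {m: False, z: False}
  {z: True, m: False}
  {m: True, z: False}


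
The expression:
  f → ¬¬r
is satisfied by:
  {r: True, f: False}
  {f: False, r: False}
  {f: True, r: True}


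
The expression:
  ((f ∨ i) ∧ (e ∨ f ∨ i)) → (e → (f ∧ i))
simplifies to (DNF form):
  (f ∧ i) ∨ (¬f ∧ ¬i) ∨ ¬e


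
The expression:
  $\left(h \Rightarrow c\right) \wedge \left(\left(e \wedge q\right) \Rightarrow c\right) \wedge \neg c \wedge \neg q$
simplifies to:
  $\neg c \wedge \neg h \wedge \neg q$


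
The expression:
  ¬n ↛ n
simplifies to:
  ¬n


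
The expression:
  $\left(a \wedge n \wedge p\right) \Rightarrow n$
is always true.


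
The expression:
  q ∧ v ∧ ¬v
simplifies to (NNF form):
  False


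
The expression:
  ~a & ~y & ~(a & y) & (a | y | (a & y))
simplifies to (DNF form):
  False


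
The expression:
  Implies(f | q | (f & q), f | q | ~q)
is always true.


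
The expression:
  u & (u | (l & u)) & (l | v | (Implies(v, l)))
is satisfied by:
  {u: True}


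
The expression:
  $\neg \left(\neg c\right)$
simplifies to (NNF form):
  $c$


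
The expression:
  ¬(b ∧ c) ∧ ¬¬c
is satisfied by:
  {c: True, b: False}


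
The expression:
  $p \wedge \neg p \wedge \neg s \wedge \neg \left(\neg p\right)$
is never true.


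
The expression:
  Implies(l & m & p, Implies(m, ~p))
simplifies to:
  ~l | ~m | ~p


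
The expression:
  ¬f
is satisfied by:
  {f: False}


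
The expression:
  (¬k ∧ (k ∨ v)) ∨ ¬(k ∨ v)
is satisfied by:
  {k: False}


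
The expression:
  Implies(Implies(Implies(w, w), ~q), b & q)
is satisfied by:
  {q: True}


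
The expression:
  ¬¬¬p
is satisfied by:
  {p: False}


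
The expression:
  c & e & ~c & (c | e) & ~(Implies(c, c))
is never true.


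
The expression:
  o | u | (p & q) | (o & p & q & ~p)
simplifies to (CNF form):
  (o | p | u) & (o | q | u)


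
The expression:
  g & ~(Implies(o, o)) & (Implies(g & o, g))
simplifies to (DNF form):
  False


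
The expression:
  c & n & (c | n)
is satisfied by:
  {c: True, n: True}


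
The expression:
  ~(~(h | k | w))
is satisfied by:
  {h: True, k: True, w: True}
  {h: True, k: True, w: False}
  {h: True, w: True, k: False}
  {h: True, w: False, k: False}
  {k: True, w: True, h: False}
  {k: True, w: False, h: False}
  {w: True, k: False, h: False}


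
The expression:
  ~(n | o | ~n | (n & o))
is never true.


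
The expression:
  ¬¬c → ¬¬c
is always true.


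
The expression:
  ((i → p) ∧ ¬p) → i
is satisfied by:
  {i: True, p: True}
  {i: True, p: False}
  {p: True, i: False}


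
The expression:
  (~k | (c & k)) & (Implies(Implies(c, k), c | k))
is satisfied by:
  {c: True}


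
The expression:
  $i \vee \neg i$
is always true.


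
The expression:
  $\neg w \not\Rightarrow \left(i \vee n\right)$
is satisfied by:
  {n: False, i: False, w: False}


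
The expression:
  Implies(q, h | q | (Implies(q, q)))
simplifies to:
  True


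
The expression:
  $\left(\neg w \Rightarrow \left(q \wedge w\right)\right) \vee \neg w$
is always true.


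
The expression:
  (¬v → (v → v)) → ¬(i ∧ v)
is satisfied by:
  {v: False, i: False}
  {i: True, v: False}
  {v: True, i: False}


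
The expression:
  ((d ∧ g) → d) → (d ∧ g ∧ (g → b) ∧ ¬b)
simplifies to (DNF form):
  False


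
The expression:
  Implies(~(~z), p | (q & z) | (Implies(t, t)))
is always true.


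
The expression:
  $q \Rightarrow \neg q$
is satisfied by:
  {q: False}


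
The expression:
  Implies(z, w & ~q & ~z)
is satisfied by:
  {z: False}


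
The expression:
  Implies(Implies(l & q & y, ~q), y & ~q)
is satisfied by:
  {l: True, y: True, q: False}
  {y: True, q: False, l: False}
  {q: True, l: True, y: True}


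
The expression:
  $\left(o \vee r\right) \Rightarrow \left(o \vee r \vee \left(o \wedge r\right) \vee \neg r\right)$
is always true.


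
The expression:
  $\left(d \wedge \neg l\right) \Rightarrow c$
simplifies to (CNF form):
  $c \vee l \vee \neg d$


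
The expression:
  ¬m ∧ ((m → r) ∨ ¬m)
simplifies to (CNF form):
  ¬m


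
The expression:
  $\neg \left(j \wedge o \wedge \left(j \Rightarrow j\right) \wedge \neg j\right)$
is always true.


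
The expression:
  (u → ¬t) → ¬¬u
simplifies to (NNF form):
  u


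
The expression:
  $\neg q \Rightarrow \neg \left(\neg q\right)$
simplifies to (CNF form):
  $q$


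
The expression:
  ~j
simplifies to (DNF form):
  ~j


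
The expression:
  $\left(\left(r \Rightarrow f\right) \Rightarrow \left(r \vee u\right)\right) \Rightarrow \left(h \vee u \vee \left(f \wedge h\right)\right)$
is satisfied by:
  {u: True, h: True, r: False}
  {u: True, h: False, r: False}
  {h: True, u: False, r: False}
  {u: False, h: False, r: False}
  {r: True, u: True, h: True}
  {r: True, u: True, h: False}
  {r: True, h: True, u: False}


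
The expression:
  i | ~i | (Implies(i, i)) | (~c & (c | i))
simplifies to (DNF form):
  True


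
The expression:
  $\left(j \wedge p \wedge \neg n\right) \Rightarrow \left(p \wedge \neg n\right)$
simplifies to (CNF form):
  $\text{True}$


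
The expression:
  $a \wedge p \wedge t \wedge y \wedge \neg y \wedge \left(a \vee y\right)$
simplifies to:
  $\text{False}$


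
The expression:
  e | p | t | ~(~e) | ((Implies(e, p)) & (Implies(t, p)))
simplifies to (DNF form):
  True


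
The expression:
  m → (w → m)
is always true.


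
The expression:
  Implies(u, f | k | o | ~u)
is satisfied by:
  {k: True, o: True, f: True, u: False}
  {k: True, o: True, f: False, u: False}
  {k: True, f: True, u: False, o: False}
  {k: True, f: False, u: False, o: False}
  {o: True, f: True, u: False, k: False}
  {o: True, f: False, u: False, k: False}
  {f: True, o: False, u: False, k: False}
  {f: False, o: False, u: False, k: False}
  {k: True, o: True, u: True, f: True}
  {k: True, o: True, u: True, f: False}
  {k: True, u: True, f: True, o: False}
  {k: True, u: True, f: False, o: False}
  {u: True, o: True, f: True, k: False}
  {u: True, o: True, f: False, k: False}
  {u: True, f: True, o: False, k: False}


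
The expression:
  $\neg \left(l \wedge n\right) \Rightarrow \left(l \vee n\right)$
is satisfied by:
  {n: True, l: True}
  {n: True, l: False}
  {l: True, n: False}


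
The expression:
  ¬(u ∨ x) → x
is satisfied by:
  {x: True, u: True}
  {x: True, u: False}
  {u: True, x: False}


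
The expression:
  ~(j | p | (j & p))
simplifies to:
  ~j & ~p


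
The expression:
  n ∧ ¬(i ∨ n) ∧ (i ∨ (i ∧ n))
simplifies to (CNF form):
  False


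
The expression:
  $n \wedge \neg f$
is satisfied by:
  {n: True, f: False}


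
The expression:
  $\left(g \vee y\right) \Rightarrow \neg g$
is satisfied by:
  {g: False}


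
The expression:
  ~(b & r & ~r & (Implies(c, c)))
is always true.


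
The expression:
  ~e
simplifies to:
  ~e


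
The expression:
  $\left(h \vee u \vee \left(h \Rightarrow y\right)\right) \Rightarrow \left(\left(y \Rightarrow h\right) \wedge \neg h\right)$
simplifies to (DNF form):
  $\neg h \wedge \neg y$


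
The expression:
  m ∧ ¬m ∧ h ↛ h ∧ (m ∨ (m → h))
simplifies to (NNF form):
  False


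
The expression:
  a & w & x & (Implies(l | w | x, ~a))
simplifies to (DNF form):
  False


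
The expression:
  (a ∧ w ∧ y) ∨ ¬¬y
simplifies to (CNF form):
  y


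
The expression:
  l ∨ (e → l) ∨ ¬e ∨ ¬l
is always true.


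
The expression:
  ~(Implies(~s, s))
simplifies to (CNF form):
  ~s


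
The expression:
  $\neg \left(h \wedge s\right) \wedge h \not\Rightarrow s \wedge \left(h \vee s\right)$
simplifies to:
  $h \wedge \neg s$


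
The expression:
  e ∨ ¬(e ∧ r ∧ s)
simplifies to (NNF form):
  True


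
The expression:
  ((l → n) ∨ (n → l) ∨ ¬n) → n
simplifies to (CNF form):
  n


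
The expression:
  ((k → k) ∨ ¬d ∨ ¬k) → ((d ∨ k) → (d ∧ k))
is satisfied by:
  {k: False, d: False}
  {d: True, k: True}


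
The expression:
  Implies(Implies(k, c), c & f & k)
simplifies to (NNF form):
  k & (f | ~c)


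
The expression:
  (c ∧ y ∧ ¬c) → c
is always true.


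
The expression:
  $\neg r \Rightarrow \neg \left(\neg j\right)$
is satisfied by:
  {r: True, j: True}
  {r: True, j: False}
  {j: True, r: False}


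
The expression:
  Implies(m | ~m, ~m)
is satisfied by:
  {m: False}


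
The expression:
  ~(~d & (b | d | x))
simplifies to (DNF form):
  d | (~b & ~x)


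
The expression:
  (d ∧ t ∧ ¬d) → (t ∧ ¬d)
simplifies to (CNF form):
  True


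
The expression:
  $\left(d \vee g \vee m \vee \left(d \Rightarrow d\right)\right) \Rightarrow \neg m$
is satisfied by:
  {m: False}


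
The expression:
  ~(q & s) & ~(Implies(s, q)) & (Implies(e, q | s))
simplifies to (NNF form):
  s & ~q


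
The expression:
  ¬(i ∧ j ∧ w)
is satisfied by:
  {w: False, i: False, j: False}
  {j: True, w: False, i: False}
  {i: True, w: False, j: False}
  {j: True, i: True, w: False}
  {w: True, j: False, i: False}
  {j: True, w: True, i: False}
  {i: True, w: True, j: False}


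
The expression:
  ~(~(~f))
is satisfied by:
  {f: False}


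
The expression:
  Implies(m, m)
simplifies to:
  True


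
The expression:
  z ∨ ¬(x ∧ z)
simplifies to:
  True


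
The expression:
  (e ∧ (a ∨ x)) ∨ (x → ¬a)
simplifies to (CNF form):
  e ∨ ¬a ∨ ¬x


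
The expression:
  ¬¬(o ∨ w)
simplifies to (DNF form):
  o ∨ w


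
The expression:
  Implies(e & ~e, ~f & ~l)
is always true.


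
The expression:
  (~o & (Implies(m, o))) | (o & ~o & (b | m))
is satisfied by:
  {o: False, m: False}


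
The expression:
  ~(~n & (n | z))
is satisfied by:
  {n: True, z: False}
  {z: False, n: False}
  {z: True, n: True}


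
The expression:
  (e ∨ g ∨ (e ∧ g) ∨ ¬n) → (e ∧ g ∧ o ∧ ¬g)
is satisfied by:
  {n: True, g: False, e: False}


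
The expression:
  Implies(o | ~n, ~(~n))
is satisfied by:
  {n: True}


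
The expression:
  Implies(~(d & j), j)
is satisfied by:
  {j: True}


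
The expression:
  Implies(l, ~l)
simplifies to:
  ~l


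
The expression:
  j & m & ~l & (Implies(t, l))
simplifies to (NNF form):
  j & m & ~l & ~t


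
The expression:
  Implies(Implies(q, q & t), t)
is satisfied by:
  {t: True, q: True}
  {t: True, q: False}
  {q: True, t: False}


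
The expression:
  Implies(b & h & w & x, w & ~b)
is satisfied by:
  {w: False, x: False, b: False, h: False}
  {h: True, w: False, x: False, b: False}
  {b: True, w: False, x: False, h: False}
  {h: True, b: True, w: False, x: False}
  {x: True, h: False, w: False, b: False}
  {h: True, x: True, w: False, b: False}
  {b: True, x: True, h: False, w: False}
  {h: True, b: True, x: True, w: False}
  {w: True, b: False, x: False, h: False}
  {h: True, w: True, b: False, x: False}
  {b: True, w: True, h: False, x: False}
  {h: True, b: True, w: True, x: False}
  {x: True, w: True, b: False, h: False}
  {h: True, x: True, w: True, b: False}
  {b: True, x: True, w: True, h: False}


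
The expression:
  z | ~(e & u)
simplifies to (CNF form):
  z | ~e | ~u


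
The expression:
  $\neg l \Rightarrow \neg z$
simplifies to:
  $l \vee \neg z$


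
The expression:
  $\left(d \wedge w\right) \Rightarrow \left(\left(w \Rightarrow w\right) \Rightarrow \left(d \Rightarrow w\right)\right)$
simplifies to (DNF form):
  $\text{True}$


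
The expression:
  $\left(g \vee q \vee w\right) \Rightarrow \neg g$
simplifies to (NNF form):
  $\neg g$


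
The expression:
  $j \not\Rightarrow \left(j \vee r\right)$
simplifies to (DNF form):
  $\text{False}$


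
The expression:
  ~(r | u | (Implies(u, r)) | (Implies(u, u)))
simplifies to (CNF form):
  False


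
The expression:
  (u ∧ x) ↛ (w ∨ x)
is never true.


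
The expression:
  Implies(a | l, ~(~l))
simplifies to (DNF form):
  l | ~a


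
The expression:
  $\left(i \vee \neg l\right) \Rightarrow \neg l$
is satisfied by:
  {l: False, i: False}
  {i: True, l: False}
  {l: True, i: False}


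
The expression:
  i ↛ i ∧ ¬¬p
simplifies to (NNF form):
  False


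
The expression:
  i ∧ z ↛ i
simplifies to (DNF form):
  False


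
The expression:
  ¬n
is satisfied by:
  {n: False}


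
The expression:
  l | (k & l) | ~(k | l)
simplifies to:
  l | ~k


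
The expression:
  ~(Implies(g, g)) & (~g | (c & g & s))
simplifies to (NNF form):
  False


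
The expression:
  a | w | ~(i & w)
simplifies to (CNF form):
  True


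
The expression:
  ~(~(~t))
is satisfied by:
  {t: False}


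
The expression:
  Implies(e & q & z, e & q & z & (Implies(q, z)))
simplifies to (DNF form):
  True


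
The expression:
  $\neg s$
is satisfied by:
  {s: False}


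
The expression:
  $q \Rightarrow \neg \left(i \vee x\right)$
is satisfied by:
  {i: False, q: False, x: False}
  {x: True, i: False, q: False}
  {i: True, x: False, q: False}
  {x: True, i: True, q: False}
  {q: True, x: False, i: False}


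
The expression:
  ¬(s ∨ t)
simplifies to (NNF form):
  ¬s ∧ ¬t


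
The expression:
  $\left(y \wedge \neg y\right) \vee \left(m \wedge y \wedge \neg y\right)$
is never true.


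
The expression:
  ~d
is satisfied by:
  {d: False}


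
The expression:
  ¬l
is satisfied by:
  {l: False}


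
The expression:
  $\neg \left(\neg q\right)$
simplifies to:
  $q$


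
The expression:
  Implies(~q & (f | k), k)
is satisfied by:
  {k: True, q: True, f: False}
  {k: True, q: False, f: False}
  {q: True, k: False, f: False}
  {k: False, q: False, f: False}
  {f: True, k: True, q: True}
  {f: True, k: True, q: False}
  {f: True, q: True, k: False}


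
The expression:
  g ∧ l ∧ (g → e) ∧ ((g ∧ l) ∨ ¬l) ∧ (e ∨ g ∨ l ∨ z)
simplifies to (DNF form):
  e ∧ g ∧ l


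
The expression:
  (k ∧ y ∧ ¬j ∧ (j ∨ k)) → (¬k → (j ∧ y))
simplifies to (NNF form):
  True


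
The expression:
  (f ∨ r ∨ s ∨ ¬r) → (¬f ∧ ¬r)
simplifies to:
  ¬f ∧ ¬r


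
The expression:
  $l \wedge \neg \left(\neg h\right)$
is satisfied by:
  {h: True, l: True}


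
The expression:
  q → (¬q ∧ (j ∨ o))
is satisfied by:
  {q: False}


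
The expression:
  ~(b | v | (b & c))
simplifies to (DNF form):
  ~b & ~v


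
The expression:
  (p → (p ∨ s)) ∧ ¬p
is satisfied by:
  {p: False}


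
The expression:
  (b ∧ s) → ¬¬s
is always true.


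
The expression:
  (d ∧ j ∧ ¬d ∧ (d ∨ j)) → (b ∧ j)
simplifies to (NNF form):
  True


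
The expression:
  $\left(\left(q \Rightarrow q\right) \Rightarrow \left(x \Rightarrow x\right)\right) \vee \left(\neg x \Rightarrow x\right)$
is always true.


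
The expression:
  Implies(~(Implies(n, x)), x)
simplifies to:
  x | ~n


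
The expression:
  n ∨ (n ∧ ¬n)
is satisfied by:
  {n: True}


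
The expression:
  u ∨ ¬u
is always true.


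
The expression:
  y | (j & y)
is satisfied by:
  {y: True}


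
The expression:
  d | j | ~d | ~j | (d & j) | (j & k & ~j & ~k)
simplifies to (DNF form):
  True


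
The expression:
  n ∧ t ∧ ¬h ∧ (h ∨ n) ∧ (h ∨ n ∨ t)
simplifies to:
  n ∧ t ∧ ¬h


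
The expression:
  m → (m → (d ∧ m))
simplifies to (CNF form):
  d ∨ ¬m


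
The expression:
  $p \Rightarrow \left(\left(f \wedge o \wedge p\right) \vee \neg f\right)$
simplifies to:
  $o \vee \neg f \vee \neg p$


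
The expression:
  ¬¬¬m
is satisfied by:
  {m: False}


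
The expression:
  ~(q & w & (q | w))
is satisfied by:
  {w: False, q: False}
  {q: True, w: False}
  {w: True, q: False}


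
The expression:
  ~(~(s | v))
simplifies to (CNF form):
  s | v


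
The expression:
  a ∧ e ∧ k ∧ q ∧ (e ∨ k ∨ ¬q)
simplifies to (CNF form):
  a ∧ e ∧ k ∧ q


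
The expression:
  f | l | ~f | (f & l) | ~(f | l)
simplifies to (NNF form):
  True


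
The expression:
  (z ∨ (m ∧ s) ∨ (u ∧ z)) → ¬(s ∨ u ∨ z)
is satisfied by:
  {s: False, z: False, m: False}
  {m: True, s: False, z: False}
  {s: True, m: False, z: False}


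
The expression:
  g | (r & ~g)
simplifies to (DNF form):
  g | r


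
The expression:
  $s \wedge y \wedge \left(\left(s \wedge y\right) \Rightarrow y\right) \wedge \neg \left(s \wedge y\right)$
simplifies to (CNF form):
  $\text{False}$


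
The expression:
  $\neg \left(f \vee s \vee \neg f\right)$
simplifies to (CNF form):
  $\text{False}$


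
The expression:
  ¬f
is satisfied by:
  {f: False}


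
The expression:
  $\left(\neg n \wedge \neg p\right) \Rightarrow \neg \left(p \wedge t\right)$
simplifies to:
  $\text{True}$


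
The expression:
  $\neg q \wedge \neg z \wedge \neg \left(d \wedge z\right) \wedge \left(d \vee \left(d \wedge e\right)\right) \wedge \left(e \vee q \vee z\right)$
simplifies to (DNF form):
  $d \wedge e \wedge \neg q \wedge \neg z$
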